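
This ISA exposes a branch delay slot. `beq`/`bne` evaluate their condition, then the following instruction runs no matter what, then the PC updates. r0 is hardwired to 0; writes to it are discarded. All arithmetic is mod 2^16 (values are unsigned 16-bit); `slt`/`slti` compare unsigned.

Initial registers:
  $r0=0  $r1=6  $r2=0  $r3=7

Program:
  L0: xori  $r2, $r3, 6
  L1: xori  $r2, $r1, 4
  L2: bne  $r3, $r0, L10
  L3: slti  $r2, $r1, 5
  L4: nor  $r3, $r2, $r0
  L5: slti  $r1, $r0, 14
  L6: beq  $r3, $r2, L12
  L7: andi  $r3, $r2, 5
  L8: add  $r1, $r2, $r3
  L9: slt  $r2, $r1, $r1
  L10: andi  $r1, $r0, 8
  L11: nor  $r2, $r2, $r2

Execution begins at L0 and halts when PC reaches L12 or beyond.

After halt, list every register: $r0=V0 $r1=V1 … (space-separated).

$r0=0 $r1=0 $r2=65535 $r3=7

[0] xori  $r2, $r3, 6  →  {$r0:0, $r1:6, $r2:1, $r3:7}
[1] xori  $r2, $r1, 4  →  {$r0:0, $r1:6, $r2:2, $r3:7}
[2] bne  $r3, $r0, L10  →  {$r0:0, $r1:6, $r2:2, $r3:7}  ⟨branch taken⟩
[3] slti  $r2, $r1, 5  →  {$r0:0, $r1:6, $r2:0, $r3:7}
[10] andi  $r1, $r0, 8  →  {$r0:0, $r1:0, $r2:0, $r3:7}
[11] nor  $r2, $r2, $r2  →  {$r0:0, $r1:0, $r2:65535, $r3:7}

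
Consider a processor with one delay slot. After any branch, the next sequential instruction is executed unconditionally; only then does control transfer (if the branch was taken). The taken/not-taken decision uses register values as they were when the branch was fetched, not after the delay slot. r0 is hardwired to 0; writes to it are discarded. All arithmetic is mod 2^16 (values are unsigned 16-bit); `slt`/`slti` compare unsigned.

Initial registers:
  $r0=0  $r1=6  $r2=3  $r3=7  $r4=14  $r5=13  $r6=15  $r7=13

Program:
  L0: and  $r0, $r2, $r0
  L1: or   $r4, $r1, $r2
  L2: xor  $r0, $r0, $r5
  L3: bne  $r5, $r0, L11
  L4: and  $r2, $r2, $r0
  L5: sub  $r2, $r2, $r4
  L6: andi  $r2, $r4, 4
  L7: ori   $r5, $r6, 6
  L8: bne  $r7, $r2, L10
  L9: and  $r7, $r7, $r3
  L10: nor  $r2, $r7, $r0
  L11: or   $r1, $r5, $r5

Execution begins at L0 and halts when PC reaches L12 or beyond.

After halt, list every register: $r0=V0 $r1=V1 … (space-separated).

$r0=0 $r1=13 $r2=0 $r3=7 $r4=7 $r5=13 $r6=15 $r7=13

PC=0  and  $r0, $r2, $r0     | $r0=0 $r1=6 $r2=3 $r3=7 $r4=14 $r5=13 $r6=15 $r7=13
PC=1  or   $r4, $r1, $r2     | $r0=0 $r1=6 $r2=3 $r3=7 $r4=7 $r5=13 $r6=15 $r7=13
PC=2  xor  $r0, $r0, $r5     | $r0=0 $r1=6 $r2=3 $r3=7 $r4=7 $r5=13 $r6=15 $r7=13
PC=3  bne  $r5, $r0, L11     | $r0=0 $r1=6 $r2=3 $r3=7 $r4=7 $r5=13 $r6=15 $r7=13  [TAKEN]
PC=4  and  $r2, $r2, $r0     | $r0=0 $r1=6 $r2=0 $r3=7 $r4=7 $r5=13 $r6=15 $r7=13
PC=11 or   $r1, $r5, $r5     | $r0=0 $r1=13 $r2=0 $r3=7 $r4=7 $r5=13 $r6=15 $r7=13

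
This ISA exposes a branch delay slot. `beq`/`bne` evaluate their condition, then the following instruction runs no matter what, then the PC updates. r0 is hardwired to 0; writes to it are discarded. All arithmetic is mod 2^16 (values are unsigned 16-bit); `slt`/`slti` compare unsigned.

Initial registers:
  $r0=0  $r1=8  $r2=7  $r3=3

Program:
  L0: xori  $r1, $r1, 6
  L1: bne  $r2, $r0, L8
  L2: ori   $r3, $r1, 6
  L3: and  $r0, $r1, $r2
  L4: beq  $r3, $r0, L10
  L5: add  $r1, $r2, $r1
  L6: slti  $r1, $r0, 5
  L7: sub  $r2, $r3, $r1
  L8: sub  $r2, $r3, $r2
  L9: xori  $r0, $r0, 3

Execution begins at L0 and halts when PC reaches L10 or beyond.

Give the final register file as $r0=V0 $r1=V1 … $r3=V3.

$r0=0 $r1=14 $r2=7 $r3=14

[0] xori  $r1, $r1, 6  →  {$r0:0, $r1:14, $r2:7, $r3:3}
[1] bne  $r2, $r0, L8  →  {$r0:0, $r1:14, $r2:7, $r3:3}  ⟨branch taken⟩
[2] ori   $r3, $r1, 6  →  {$r0:0, $r1:14, $r2:7, $r3:14}
[8] sub  $r2, $r3, $r2  →  {$r0:0, $r1:14, $r2:7, $r3:14}
[9] xori  $r0, $r0, 3  →  {$r0:0, $r1:14, $r2:7, $r3:14}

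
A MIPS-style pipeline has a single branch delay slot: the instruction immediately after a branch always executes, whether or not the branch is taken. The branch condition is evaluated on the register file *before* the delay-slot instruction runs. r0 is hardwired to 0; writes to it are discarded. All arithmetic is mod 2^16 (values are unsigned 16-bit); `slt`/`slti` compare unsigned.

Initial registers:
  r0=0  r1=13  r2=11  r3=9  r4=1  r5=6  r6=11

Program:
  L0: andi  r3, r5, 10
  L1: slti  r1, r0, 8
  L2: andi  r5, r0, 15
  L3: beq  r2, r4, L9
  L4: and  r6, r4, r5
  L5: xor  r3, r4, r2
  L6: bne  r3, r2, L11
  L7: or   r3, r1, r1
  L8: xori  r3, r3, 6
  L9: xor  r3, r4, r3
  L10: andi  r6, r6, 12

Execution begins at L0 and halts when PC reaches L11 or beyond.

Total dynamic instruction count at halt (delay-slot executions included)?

PC=0  andi  r3, r5, 10       | r0=0 r1=13 r2=11 r3=2 r4=1 r5=6 r6=11
PC=1  slti  r1, r0, 8        | r0=0 r1=1 r2=11 r3=2 r4=1 r5=6 r6=11
PC=2  andi  r5, r0, 15       | r0=0 r1=1 r2=11 r3=2 r4=1 r5=0 r6=11
PC=3  beq  r2, r4, L9        | r0=0 r1=1 r2=11 r3=2 r4=1 r5=0 r6=11  [not taken]
PC=4  and  r6, r4, r5        | r0=0 r1=1 r2=11 r3=2 r4=1 r5=0 r6=0
PC=5  xor  r3, r4, r2        | r0=0 r1=1 r2=11 r3=10 r4=1 r5=0 r6=0
PC=6  bne  r3, r2, L11       | r0=0 r1=1 r2=11 r3=10 r4=1 r5=0 r6=0  [TAKEN]
PC=7  or   r3, r1, r1        | r0=0 r1=1 r2=11 r3=1 r4=1 r5=0 r6=0

8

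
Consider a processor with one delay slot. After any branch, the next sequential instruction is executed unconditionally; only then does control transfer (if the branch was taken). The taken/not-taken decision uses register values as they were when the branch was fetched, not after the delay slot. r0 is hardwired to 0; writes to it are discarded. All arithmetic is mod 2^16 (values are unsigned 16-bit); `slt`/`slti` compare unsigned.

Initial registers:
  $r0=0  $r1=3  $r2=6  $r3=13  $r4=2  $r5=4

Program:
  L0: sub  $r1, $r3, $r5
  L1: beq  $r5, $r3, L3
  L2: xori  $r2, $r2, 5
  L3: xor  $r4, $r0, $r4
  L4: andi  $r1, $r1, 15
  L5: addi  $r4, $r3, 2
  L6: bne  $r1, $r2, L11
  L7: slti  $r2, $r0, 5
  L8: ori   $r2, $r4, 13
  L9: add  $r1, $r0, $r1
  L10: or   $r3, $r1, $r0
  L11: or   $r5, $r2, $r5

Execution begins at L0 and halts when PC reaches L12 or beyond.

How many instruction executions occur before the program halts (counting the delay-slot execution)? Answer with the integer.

9

PC=0  sub  $r1, $r3, $r5     | $r0=0 $r1=9 $r2=6 $r3=13 $r4=2 $r5=4
PC=1  beq  $r5, $r3, L3      | $r0=0 $r1=9 $r2=6 $r3=13 $r4=2 $r5=4  [not taken]
PC=2  xori  $r2, $r2, 5      | $r0=0 $r1=9 $r2=3 $r3=13 $r4=2 $r5=4
PC=3  xor  $r4, $r0, $r4     | $r0=0 $r1=9 $r2=3 $r3=13 $r4=2 $r5=4
PC=4  andi  $r1, $r1, 15     | $r0=0 $r1=9 $r2=3 $r3=13 $r4=2 $r5=4
PC=5  addi  $r4, $r3, 2      | $r0=0 $r1=9 $r2=3 $r3=13 $r4=15 $r5=4
PC=6  bne  $r1, $r2, L11     | $r0=0 $r1=9 $r2=3 $r3=13 $r4=15 $r5=4  [TAKEN]
PC=7  slti  $r2, $r0, 5      | $r0=0 $r1=9 $r2=1 $r3=13 $r4=15 $r5=4
PC=11 or   $r5, $r2, $r5     | $r0=0 $r1=9 $r2=1 $r3=13 $r4=15 $r5=5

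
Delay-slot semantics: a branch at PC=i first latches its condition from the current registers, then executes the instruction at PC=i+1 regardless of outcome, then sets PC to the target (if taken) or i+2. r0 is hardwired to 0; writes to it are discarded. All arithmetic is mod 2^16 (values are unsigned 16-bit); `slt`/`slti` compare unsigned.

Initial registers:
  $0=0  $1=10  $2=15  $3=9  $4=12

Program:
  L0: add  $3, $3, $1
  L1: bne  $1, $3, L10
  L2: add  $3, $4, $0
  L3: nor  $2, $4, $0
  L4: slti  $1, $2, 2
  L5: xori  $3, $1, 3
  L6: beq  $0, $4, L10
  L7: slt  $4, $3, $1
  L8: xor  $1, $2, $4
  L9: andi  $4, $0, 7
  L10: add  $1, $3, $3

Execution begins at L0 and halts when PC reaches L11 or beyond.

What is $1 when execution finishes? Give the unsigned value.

24

#0 add  $3, $3, $1 ; 0/10/15/19/12
#1 bne  $1, $3, L10 ; 0/10/15/19/12 ; →target
#2 add  $3, $4, $0 ; 0/10/15/12/12
#10 add  $1, $3, $3 ; 0/24/15/12/12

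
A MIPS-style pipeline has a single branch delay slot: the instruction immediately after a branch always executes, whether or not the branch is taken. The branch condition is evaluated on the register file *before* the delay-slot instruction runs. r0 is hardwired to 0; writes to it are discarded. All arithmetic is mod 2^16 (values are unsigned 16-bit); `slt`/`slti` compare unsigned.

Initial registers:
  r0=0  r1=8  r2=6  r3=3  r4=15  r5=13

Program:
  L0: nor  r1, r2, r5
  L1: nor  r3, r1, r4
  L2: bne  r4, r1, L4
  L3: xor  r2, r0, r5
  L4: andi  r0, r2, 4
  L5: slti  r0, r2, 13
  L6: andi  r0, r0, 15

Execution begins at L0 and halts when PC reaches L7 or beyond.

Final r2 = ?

#0 nor  r1, r2, r5 ; 0/65520/6/3/15/13
#1 nor  r3, r1, r4 ; 0/65520/6/0/15/13
#2 bne  r4, r1, L4 ; 0/65520/6/0/15/13 ; →target
#3 xor  r2, r0, r5 ; 0/65520/13/0/15/13
#4 andi  r0, r2, 4 ; 0/65520/13/0/15/13
#5 slti  r0, r2, 13 ; 0/65520/13/0/15/13
#6 andi  r0, r0, 15 ; 0/65520/13/0/15/13

13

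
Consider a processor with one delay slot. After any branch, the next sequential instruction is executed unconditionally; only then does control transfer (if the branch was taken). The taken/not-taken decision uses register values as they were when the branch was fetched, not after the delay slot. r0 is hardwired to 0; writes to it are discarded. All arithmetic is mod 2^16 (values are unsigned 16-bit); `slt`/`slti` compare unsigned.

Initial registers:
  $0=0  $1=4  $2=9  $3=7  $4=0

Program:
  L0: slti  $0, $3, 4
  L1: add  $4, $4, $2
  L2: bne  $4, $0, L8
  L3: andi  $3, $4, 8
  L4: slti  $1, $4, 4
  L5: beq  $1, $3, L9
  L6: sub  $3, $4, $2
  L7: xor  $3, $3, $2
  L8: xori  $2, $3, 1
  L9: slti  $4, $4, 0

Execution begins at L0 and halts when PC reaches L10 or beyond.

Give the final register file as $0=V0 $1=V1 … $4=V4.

PC=0  slti  $0, $3, 4        | $0=0 $1=4 $2=9 $3=7 $4=0
PC=1  add  $4, $4, $2        | $0=0 $1=4 $2=9 $3=7 $4=9
PC=2  bne  $4, $0, L8        | $0=0 $1=4 $2=9 $3=7 $4=9  [TAKEN]
PC=3  andi  $3, $4, 8        | $0=0 $1=4 $2=9 $3=8 $4=9
PC=8  xori  $2, $3, 1        | $0=0 $1=4 $2=9 $3=8 $4=9
PC=9  slti  $4, $4, 0        | $0=0 $1=4 $2=9 $3=8 $4=0

$0=0 $1=4 $2=9 $3=8 $4=0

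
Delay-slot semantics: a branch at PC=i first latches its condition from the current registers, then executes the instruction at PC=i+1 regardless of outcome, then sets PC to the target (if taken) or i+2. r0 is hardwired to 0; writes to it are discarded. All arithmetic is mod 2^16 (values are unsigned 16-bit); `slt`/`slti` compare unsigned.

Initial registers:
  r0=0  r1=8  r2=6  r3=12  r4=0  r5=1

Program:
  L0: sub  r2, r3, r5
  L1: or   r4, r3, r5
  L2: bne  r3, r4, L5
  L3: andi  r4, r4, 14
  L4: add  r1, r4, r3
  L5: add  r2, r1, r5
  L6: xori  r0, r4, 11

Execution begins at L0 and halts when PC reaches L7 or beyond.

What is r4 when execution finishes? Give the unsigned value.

#0 sub  r2, r3, r5 ; 0/8/11/12/0/1
#1 or   r4, r3, r5 ; 0/8/11/12/13/1
#2 bne  r3, r4, L5 ; 0/8/11/12/13/1 ; →target
#3 andi  r4, r4, 14 ; 0/8/11/12/12/1
#5 add  r2, r1, r5 ; 0/8/9/12/12/1
#6 xori  r0, r4, 11 ; 0/8/9/12/12/1

12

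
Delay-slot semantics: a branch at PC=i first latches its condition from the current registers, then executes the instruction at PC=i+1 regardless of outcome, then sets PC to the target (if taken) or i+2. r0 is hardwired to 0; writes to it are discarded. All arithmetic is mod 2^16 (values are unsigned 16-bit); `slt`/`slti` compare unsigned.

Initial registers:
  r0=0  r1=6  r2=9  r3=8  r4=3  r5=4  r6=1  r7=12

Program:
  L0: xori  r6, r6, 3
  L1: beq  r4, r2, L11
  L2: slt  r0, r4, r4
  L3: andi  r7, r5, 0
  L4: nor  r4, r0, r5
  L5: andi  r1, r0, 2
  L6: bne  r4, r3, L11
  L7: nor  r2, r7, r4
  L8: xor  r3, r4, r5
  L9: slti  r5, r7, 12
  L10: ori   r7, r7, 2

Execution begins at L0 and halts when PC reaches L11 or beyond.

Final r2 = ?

4

PC=0  xori  r6, r6, 3        | r0=0 r1=6 r2=9 r3=8 r4=3 r5=4 r6=2 r7=12
PC=1  beq  r4, r2, L11       | r0=0 r1=6 r2=9 r3=8 r4=3 r5=4 r6=2 r7=12  [not taken]
PC=2  slt  r0, r4, r4        | r0=0 r1=6 r2=9 r3=8 r4=3 r5=4 r6=2 r7=12
PC=3  andi  r7, r5, 0        | r0=0 r1=6 r2=9 r3=8 r4=3 r5=4 r6=2 r7=0
PC=4  nor  r4, r0, r5        | r0=0 r1=6 r2=9 r3=8 r4=65531 r5=4 r6=2 r7=0
PC=5  andi  r1, r0, 2        | r0=0 r1=0 r2=9 r3=8 r4=65531 r5=4 r6=2 r7=0
PC=6  bne  r4, r3, L11       | r0=0 r1=0 r2=9 r3=8 r4=65531 r5=4 r6=2 r7=0  [TAKEN]
PC=7  nor  r2, r7, r4        | r0=0 r1=0 r2=4 r3=8 r4=65531 r5=4 r6=2 r7=0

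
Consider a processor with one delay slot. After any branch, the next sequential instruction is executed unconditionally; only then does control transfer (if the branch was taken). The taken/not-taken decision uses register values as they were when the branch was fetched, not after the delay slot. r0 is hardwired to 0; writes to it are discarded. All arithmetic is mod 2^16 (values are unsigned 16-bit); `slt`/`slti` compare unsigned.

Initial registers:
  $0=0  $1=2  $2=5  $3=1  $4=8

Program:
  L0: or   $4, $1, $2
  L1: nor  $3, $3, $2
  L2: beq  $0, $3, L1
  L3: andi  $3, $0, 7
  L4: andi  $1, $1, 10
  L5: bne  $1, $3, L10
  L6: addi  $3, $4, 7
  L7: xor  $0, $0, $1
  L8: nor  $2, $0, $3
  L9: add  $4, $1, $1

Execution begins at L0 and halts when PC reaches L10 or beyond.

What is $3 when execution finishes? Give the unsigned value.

14

#0 or   $4, $1, $2 ; 0/2/5/1/7
#1 nor  $3, $3, $2 ; 0/2/5/65530/7
#2 beq  $0, $3, L1 ; 0/2/5/65530/7 ; →fallthru
#3 andi  $3, $0, 7 ; 0/2/5/0/7
#4 andi  $1, $1, 10 ; 0/2/5/0/7
#5 bne  $1, $3, L10 ; 0/2/5/0/7 ; →target
#6 addi  $3, $4, 7 ; 0/2/5/14/7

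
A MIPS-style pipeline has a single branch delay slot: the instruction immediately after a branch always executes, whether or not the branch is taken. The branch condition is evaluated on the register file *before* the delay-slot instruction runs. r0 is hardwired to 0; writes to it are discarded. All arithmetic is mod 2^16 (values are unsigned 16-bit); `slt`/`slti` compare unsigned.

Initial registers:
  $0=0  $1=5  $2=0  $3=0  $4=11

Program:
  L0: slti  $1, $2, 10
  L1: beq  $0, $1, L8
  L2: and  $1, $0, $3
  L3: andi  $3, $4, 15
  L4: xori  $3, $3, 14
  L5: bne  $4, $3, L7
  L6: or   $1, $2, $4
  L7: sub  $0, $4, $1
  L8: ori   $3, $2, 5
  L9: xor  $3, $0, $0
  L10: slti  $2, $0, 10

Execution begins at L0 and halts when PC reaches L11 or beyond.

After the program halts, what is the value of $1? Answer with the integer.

PC=0  slti  $1, $2, 10       | $0=0 $1=1 $2=0 $3=0 $4=11
PC=1  beq  $0, $1, L8        | $0=0 $1=1 $2=0 $3=0 $4=11  [not taken]
PC=2  and  $1, $0, $3        | $0=0 $1=0 $2=0 $3=0 $4=11
PC=3  andi  $3, $4, 15       | $0=0 $1=0 $2=0 $3=11 $4=11
PC=4  xori  $3, $3, 14       | $0=0 $1=0 $2=0 $3=5 $4=11
PC=5  bne  $4, $3, L7        | $0=0 $1=0 $2=0 $3=5 $4=11  [TAKEN]
PC=6  or   $1, $2, $4        | $0=0 $1=11 $2=0 $3=5 $4=11
PC=7  sub  $0, $4, $1        | $0=0 $1=11 $2=0 $3=5 $4=11
PC=8  ori   $3, $2, 5        | $0=0 $1=11 $2=0 $3=5 $4=11
PC=9  xor  $3, $0, $0        | $0=0 $1=11 $2=0 $3=0 $4=11
PC=10 slti  $2, $0, 10       | $0=0 $1=11 $2=1 $3=0 $4=11

11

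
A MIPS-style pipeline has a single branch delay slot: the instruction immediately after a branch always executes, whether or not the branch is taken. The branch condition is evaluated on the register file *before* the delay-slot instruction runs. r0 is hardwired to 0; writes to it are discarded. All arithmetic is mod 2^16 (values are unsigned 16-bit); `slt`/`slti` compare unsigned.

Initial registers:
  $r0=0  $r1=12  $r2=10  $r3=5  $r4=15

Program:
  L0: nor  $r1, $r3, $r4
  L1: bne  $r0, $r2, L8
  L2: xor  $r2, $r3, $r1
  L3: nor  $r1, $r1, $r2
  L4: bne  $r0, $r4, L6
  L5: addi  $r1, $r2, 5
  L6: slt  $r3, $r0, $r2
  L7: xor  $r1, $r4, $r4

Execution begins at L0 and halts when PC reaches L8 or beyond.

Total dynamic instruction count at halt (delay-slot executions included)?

3

PC=0  nor  $r1, $r3, $r4     | $r0=0 $r1=65520 $r2=10 $r3=5 $r4=15
PC=1  bne  $r0, $r2, L8      | $r0=0 $r1=65520 $r2=10 $r3=5 $r4=15  [TAKEN]
PC=2  xor  $r2, $r3, $r1     | $r0=0 $r1=65520 $r2=65525 $r3=5 $r4=15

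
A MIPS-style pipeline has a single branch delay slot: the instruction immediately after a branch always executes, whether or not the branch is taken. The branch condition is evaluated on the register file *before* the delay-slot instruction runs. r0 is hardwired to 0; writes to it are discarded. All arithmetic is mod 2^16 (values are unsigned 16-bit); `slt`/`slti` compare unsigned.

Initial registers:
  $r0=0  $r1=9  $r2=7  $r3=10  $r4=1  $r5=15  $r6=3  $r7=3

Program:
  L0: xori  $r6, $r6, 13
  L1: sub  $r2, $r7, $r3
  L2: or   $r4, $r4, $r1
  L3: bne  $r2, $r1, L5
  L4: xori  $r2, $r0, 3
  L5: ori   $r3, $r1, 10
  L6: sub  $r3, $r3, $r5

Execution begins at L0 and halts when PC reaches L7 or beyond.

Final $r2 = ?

PC=0  xori  $r6, $r6, 13     | $r0=0 $r1=9 $r2=7 $r3=10 $r4=1 $r5=15 $r6=14 $r7=3
PC=1  sub  $r2, $r7, $r3     | $r0=0 $r1=9 $r2=65529 $r3=10 $r4=1 $r5=15 $r6=14 $r7=3
PC=2  or   $r4, $r4, $r1     | $r0=0 $r1=9 $r2=65529 $r3=10 $r4=9 $r5=15 $r6=14 $r7=3
PC=3  bne  $r2, $r1, L5      | $r0=0 $r1=9 $r2=65529 $r3=10 $r4=9 $r5=15 $r6=14 $r7=3  [TAKEN]
PC=4  xori  $r2, $r0, 3      | $r0=0 $r1=9 $r2=3 $r3=10 $r4=9 $r5=15 $r6=14 $r7=3
PC=5  ori   $r3, $r1, 10     | $r0=0 $r1=9 $r2=3 $r3=11 $r4=9 $r5=15 $r6=14 $r7=3
PC=6  sub  $r3, $r3, $r5     | $r0=0 $r1=9 $r2=3 $r3=65532 $r4=9 $r5=15 $r6=14 $r7=3

3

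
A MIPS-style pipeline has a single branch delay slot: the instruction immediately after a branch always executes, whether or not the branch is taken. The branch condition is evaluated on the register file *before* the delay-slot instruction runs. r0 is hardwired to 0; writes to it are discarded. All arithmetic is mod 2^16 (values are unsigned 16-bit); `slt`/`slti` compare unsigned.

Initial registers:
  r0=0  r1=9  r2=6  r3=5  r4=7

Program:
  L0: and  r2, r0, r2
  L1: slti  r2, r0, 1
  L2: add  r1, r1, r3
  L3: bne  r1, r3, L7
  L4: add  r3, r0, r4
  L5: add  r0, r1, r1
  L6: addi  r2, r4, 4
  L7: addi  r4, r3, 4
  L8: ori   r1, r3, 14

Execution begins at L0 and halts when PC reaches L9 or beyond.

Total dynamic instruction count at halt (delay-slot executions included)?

7

#0 and  r2, r0, r2 ; 0/9/0/5/7
#1 slti  r2, r0, 1 ; 0/9/1/5/7
#2 add  r1, r1, r3 ; 0/14/1/5/7
#3 bne  r1, r3, L7 ; 0/14/1/5/7 ; →target
#4 add  r3, r0, r4 ; 0/14/1/7/7
#7 addi  r4, r3, 4 ; 0/14/1/7/11
#8 ori   r1, r3, 14 ; 0/15/1/7/11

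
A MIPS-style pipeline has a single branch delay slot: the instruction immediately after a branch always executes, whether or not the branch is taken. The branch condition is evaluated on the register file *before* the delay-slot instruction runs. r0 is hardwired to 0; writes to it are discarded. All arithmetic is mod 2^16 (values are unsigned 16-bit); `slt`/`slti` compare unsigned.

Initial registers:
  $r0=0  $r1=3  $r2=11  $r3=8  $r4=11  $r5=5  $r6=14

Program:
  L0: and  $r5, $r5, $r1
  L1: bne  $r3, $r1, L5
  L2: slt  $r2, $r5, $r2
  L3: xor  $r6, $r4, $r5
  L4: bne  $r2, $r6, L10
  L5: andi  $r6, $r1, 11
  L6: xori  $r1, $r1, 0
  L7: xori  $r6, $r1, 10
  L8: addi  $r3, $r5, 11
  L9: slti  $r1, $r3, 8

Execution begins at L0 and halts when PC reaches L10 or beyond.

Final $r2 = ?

  step pc=0: and  $r5, $r5, $r1  regs=(0,3,11,8,11,1,14)
  step pc=1: bne  $r3, $r1, L5  cond=T  regs=(0,3,11,8,11,1,14)
  step pc=2: slt  $r2, $r5, $r2  regs=(0,3,1,8,11,1,14)
  step pc=5: andi  $r6, $r1, 11  regs=(0,3,1,8,11,1,3)
  step pc=6: xori  $r1, $r1, 0  regs=(0,3,1,8,11,1,3)
  step pc=7: xori  $r6, $r1, 10  regs=(0,3,1,8,11,1,9)
  step pc=8: addi  $r3, $r5, 11  regs=(0,3,1,12,11,1,9)
  step pc=9: slti  $r1, $r3, 8  regs=(0,0,1,12,11,1,9)

1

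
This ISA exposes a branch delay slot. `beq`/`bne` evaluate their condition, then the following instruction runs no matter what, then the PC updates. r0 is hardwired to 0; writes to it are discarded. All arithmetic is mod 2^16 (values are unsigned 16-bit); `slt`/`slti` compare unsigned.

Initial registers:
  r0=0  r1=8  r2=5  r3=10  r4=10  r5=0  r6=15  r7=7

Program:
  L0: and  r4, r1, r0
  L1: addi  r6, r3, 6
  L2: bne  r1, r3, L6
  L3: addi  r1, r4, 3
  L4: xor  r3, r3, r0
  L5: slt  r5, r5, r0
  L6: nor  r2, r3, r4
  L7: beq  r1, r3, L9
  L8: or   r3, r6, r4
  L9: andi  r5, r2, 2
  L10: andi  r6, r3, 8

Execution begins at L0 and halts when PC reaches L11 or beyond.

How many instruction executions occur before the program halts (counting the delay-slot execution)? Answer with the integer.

#0 and  r4, r1, r0 ; 0/8/5/10/0/0/15/7
#1 addi  r6, r3, 6 ; 0/8/5/10/0/0/16/7
#2 bne  r1, r3, L6 ; 0/8/5/10/0/0/16/7 ; →target
#3 addi  r1, r4, 3 ; 0/3/5/10/0/0/16/7
#6 nor  r2, r3, r4 ; 0/3/65525/10/0/0/16/7
#7 beq  r1, r3, L9 ; 0/3/65525/10/0/0/16/7 ; →fallthru
#8 or   r3, r6, r4 ; 0/3/65525/16/0/0/16/7
#9 andi  r5, r2, 2 ; 0/3/65525/16/0/0/16/7
#10 andi  r6, r3, 8 ; 0/3/65525/16/0/0/0/7

9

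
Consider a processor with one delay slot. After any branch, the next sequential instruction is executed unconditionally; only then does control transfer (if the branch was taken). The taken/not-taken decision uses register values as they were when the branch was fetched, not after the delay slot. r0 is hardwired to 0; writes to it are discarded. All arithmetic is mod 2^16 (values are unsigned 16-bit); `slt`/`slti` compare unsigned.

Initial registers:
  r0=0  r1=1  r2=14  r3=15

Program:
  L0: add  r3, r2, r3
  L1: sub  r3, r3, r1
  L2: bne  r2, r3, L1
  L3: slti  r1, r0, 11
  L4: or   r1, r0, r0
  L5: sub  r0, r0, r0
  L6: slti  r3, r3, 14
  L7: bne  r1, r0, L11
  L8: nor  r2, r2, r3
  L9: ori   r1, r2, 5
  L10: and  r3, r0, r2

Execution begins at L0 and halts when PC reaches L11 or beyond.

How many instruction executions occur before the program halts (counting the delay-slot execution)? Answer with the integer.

#0 add  r3, r2, r3 ; 0/1/14/29
#1 sub  r3, r3, r1 ; 0/1/14/28
#2 bne  r2, r3, L1 ; 0/1/14/28 ; →target
#3 slti  r1, r0, 11 ; 0/1/14/28
#1 sub  r3, r3, r1 ; 0/1/14/27
#2 bne  r2, r3, L1 ; 0/1/14/27 ; →target
#3 slti  r1, r0, 11 ; 0/1/14/27
#1 sub  r3, r3, r1 ; 0/1/14/26
#2 bne  r2, r3, L1 ; 0/1/14/26 ; →target
#3 slti  r1, r0, 11 ; 0/1/14/26
#1 sub  r3, r3, r1 ; 0/1/14/25
#2 bne  r2, r3, L1 ; 0/1/14/25 ; →target
#3 slti  r1, r0, 11 ; 0/1/14/25
#1 sub  r3, r3, r1 ; 0/1/14/24
#2 bne  r2, r3, L1 ; 0/1/14/24 ; →target
#3 slti  r1, r0, 11 ; 0/1/14/24
#1 sub  r3, r3, r1 ; 0/1/14/23
#2 bne  r2, r3, L1 ; 0/1/14/23 ; →target
#3 slti  r1, r0, 11 ; 0/1/14/23
#1 sub  r3, r3, r1 ; 0/1/14/22
#2 bne  r2, r3, L1 ; 0/1/14/22 ; →target
#3 slti  r1, r0, 11 ; 0/1/14/22
#1 sub  r3, r3, r1 ; 0/1/14/21
#2 bne  r2, r3, L1 ; 0/1/14/21 ; →target
#3 slti  r1, r0, 11 ; 0/1/14/21
#1 sub  r3, r3, r1 ; 0/1/14/20
#2 bne  r2, r3, L1 ; 0/1/14/20 ; →target
#3 slti  r1, r0, 11 ; 0/1/14/20
#1 sub  r3, r3, r1 ; 0/1/14/19
#2 bne  r2, r3, L1 ; 0/1/14/19 ; →target
#3 slti  r1, r0, 11 ; 0/1/14/19
#1 sub  r3, r3, r1 ; 0/1/14/18
#2 bne  r2, r3, L1 ; 0/1/14/18 ; →target
#3 slti  r1, r0, 11 ; 0/1/14/18
#1 sub  r3, r3, r1 ; 0/1/14/17
#2 bne  r2, r3, L1 ; 0/1/14/17 ; →target
#3 slti  r1, r0, 11 ; 0/1/14/17
#1 sub  r3, r3, r1 ; 0/1/14/16
#2 bne  r2, r3, L1 ; 0/1/14/16 ; →target
#3 slti  r1, r0, 11 ; 0/1/14/16
#1 sub  r3, r3, r1 ; 0/1/14/15
#2 bne  r2, r3, L1 ; 0/1/14/15 ; →target
#3 slti  r1, r0, 11 ; 0/1/14/15
#1 sub  r3, r3, r1 ; 0/1/14/14
#2 bne  r2, r3, L1 ; 0/1/14/14 ; →fallthru
#3 slti  r1, r0, 11 ; 0/1/14/14
#4 or   r1, r0, r0 ; 0/0/14/14
#5 sub  r0, r0, r0 ; 0/0/14/14
#6 slti  r3, r3, 14 ; 0/0/14/0
#7 bne  r1, r0, L11 ; 0/0/14/0 ; →fallthru
#8 nor  r2, r2, r3 ; 0/0/65521/0
#9 ori   r1, r2, 5 ; 0/65525/65521/0
#10 and  r3, r0, r2 ; 0/65525/65521/0

53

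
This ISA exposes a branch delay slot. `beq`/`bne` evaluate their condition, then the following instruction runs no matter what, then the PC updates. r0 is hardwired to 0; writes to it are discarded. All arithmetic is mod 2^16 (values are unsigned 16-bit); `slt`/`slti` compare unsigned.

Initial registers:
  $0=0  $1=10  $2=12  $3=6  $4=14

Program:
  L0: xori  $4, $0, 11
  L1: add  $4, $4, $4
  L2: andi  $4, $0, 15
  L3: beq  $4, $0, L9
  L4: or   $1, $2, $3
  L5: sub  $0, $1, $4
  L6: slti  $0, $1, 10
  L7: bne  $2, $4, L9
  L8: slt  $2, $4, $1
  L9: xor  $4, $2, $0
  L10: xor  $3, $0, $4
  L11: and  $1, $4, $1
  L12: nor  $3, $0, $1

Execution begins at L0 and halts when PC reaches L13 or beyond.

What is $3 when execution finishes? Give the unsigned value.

65523

PC=0  xori  $4, $0, 11       | $0=0 $1=10 $2=12 $3=6 $4=11
PC=1  add  $4, $4, $4        | $0=0 $1=10 $2=12 $3=6 $4=22
PC=2  andi  $4, $0, 15       | $0=0 $1=10 $2=12 $3=6 $4=0
PC=3  beq  $4, $0, L9        | $0=0 $1=10 $2=12 $3=6 $4=0  [TAKEN]
PC=4  or   $1, $2, $3        | $0=0 $1=14 $2=12 $3=6 $4=0
PC=9  xor  $4, $2, $0        | $0=0 $1=14 $2=12 $3=6 $4=12
PC=10 xor  $3, $0, $4        | $0=0 $1=14 $2=12 $3=12 $4=12
PC=11 and  $1, $4, $1        | $0=0 $1=12 $2=12 $3=12 $4=12
PC=12 nor  $3, $0, $1        | $0=0 $1=12 $2=12 $3=65523 $4=12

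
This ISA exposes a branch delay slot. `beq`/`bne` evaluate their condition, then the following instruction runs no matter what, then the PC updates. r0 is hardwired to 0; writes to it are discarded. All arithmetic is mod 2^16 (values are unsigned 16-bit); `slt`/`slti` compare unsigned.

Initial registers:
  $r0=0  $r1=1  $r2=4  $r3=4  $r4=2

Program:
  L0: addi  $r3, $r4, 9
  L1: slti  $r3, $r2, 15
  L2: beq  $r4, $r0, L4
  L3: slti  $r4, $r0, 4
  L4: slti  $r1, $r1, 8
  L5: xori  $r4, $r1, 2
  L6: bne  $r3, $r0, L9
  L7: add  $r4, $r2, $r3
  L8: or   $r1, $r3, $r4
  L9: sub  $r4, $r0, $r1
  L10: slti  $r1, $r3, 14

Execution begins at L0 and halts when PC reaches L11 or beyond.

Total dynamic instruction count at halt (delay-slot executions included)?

10

[0] addi  $r3, $r4, 9  →  {$r0:0, $r1:1, $r2:4, $r3:11, $r4:2}
[1] slti  $r3, $r2, 15  →  {$r0:0, $r1:1, $r2:4, $r3:1, $r4:2}
[2] beq  $r4, $r0, L4  →  {$r0:0, $r1:1, $r2:4, $r3:1, $r4:2}  ⟨branch fallthrough⟩
[3] slti  $r4, $r0, 4  →  {$r0:0, $r1:1, $r2:4, $r3:1, $r4:1}
[4] slti  $r1, $r1, 8  →  {$r0:0, $r1:1, $r2:4, $r3:1, $r4:1}
[5] xori  $r4, $r1, 2  →  {$r0:0, $r1:1, $r2:4, $r3:1, $r4:3}
[6] bne  $r3, $r0, L9  →  {$r0:0, $r1:1, $r2:4, $r3:1, $r4:3}  ⟨branch taken⟩
[7] add  $r4, $r2, $r3  →  {$r0:0, $r1:1, $r2:4, $r3:1, $r4:5}
[9] sub  $r4, $r0, $r1  →  {$r0:0, $r1:1, $r2:4, $r3:1, $r4:65535}
[10] slti  $r1, $r3, 14  →  {$r0:0, $r1:1, $r2:4, $r3:1, $r4:65535}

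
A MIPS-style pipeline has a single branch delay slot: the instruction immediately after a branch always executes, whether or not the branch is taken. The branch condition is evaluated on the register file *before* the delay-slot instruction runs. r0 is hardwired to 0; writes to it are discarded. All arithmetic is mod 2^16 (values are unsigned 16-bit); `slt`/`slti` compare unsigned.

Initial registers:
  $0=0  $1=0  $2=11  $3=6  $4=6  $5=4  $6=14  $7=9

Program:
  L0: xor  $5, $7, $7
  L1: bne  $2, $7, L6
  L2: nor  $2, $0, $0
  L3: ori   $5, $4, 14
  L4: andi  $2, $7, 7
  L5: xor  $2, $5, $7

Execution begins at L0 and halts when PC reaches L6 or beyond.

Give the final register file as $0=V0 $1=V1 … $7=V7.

$0=0 $1=0 $2=65535 $3=6 $4=6 $5=0 $6=14 $7=9

#0 xor  $5, $7, $7 ; 0/0/11/6/6/0/14/9
#1 bne  $2, $7, L6 ; 0/0/11/6/6/0/14/9 ; →target
#2 nor  $2, $0, $0 ; 0/0/65535/6/6/0/14/9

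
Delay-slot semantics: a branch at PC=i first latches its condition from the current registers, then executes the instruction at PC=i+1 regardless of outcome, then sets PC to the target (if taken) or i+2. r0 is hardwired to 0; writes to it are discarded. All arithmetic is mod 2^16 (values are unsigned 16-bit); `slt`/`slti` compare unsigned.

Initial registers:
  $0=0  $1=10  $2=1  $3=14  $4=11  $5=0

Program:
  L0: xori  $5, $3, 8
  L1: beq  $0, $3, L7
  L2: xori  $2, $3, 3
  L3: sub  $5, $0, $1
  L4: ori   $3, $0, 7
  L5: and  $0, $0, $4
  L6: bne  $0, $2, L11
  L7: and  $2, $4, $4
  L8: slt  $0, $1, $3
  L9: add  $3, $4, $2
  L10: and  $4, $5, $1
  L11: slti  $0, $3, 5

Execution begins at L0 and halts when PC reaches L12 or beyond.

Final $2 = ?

11

#0 xori  $5, $3, 8 ; 0/10/1/14/11/6
#1 beq  $0, $3, L7 ; 0/10/1/14/11/6 ; →fallthru
#2 xori  $2, $3, 3 ; 0/10/13/14/11/6
#3 sub  $5, $0, $1 ; 0/10/13/14/11/65526
#4 ori   $3, $0, 7 ; 0/10/13/7/11/65526
#5 and  $0, $0, $4 ; 0/10/13/7/11/65526
#6 bne  $0, $2, L11 ; 0/10/13/7/11/65526 ; →target
#7 and  $2, $4, $4 ; 0/10/11/7/11/65526
#11 slti  $0, $3, 5 ; 0/10/11/7/11/65526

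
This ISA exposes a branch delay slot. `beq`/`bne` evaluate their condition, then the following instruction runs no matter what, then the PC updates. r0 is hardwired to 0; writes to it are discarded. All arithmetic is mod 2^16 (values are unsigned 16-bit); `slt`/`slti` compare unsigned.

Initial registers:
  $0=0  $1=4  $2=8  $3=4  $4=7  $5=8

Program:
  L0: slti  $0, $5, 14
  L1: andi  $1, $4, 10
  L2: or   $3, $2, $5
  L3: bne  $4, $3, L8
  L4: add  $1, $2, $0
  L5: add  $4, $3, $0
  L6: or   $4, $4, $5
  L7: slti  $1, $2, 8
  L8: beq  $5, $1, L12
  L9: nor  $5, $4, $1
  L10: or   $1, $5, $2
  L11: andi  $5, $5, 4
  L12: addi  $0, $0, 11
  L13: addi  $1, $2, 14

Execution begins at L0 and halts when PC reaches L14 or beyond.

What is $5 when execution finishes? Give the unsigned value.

65520

PC=0  slti  $0, $5, 14       | $0=0 $1=4 $2=8 $3=4 $4=7 $5=8
PC=1  andi  $1, $4, 10       | $0=0 $1=2 $2=8 $3=4 $4=7 $5=8
PC=2  or   $3, $2, $5        | $0=0 $1=2 $2=8 $3=8 $4=7 $5=8
PC=3  bne  $4, $3, L8        | $0=0 $1=2 $2=8 $3=8 $4=7 $5=8  [TAKEN]
PC=4  add  $1, $2, $0        | $0=0 $1=8 $2=8 $3=8 $4=7 $5=8
PC=8  beq  $5, $1, L12       | $0=0 $1=8 $2=8 $3=8 $4=7 $5=8  [TAKEN]
PC=9  nor  $5, $4, $1        | $0=0 $1=8 $2=8 $3=8 $4=7 $5=65520
PC=12 addi  $0, $0, 11       | $0=0 $1=8 $2=8 $3=8 $4=7 $5=65520
PC=13 addi  $1, $2, 14       | $0=0 $1=22 $2=8 $3=8 $4=7 $5=65520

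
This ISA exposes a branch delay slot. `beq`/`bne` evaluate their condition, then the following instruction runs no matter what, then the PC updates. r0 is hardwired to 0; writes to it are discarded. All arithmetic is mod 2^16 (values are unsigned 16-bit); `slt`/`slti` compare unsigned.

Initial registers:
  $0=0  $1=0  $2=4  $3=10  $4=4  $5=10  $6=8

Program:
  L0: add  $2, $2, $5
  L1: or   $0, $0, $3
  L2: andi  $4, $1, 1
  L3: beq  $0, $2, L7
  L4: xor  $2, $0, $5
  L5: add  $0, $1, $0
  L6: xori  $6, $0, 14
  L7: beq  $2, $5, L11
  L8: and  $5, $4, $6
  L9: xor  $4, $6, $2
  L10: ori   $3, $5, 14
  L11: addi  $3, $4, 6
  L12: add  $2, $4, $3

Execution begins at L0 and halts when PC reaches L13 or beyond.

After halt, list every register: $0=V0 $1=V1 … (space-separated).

[0] add  $2, $2, $5  →  {$0:0, $1:0, $2:14, $3:10, $4:4, $5:10, $6:8}
[1] or   $0, $0, $3  →  {$0:0, $1:0, $2:14, $3:10, $4:4, $5:10, $6:8}
[2] andi  $4, $1, 1  →  {$0:0, $1:0, $2:14, $3:10, $4:0, $5:10, $6:8}
[3] beq  $0, $2, L7  →  {$0:0, $1:0, $2:14, $3:10, $4:0, $5:10, $6:8}  ⟨branch fallthrough⟩
[4] xor  $2, $0, $5  →  {$0:0, $1:0, $2:10, $3:10, $4:0, $5:10, $6:8}
[5] add  $0, $1, $0  →  {$0:0, $1:0, $2:10, $3:10, $4:0, $5:10, $6:8}
[6] xori  $6, $0, 14  →  {$0:0, $1:0, $2:10, $3:10, $4:0, $5:10, $6:14}
[7] beq  $2, $5, L11  →  {$0:0, $1:0, $2:10, $3:10, $4:0, $5:10, $6:14}  ⟨branch taken⟩
[8] and  $5, $4, $6  →  {$0:0, $1:0, $2:10, $3:10, $4:0, $5:0, $6:14}
[11] addi  $3, $4, 6  →  {$0:0, $1:0, $2:10, $3:6, $4:0, $5:0, $6:14}
[12] add  $2, $4, $3  →  {$0:0, $1:0, $2:6, $3:6, $4:0, $5:0, $6:14}

$0=0 $1=0 $2=6 $3=6 $4=0 $5=0 $6=14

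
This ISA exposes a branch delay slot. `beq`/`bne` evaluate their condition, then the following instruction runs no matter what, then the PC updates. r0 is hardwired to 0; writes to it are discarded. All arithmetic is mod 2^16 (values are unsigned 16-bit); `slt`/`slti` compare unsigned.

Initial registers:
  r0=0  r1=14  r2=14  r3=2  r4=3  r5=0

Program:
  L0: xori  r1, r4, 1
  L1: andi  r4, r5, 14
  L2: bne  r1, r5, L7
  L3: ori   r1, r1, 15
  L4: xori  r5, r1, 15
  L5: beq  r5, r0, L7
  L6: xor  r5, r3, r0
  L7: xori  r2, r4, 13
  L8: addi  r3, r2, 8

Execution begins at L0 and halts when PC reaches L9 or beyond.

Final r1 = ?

15

PC=0  xori  r1, r4, 1        | r0=0 r1=2 r2=14 r3=2 r4=3 r5=0
PC=1  andi  r4, r5, 14       | r0=0 r1=2 r2=14 r3=2 r4=0 r5=0
PC=2  bne  r1, r5, L7        | r0=0 r1=2 r2=14 r3=2 r4=0 r5=0  [TAKEN]
PC=3  ori   r1, r1, 15       | r0=0 r1=15 r2=14 r3=2 r4=0 r5=0
PC=7  xori  r2, r4, 13       | r0=0 r1=15 r2=13 r3=2 r4=0 r5=0
PC=8  addi  r3, r2, 8        | r0=0 r1=15 r2=13 r3=21 r4=0 r5=0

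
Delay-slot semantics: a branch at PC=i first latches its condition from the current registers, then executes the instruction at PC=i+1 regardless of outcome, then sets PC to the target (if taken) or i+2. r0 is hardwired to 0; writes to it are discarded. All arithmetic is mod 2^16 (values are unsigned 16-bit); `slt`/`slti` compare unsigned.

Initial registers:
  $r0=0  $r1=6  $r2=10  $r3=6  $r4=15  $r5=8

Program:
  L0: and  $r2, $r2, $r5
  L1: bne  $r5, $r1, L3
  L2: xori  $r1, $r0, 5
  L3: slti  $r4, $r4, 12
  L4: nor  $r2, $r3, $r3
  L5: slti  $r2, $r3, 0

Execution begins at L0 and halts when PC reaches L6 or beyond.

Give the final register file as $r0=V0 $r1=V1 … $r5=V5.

PC=0  and  $r2, $r2, $r5     | $r0=0 $r1=6 $r2=8 $r3=6 $r4=15 $r5=8
PC=1  bne  $r5, $r1, L3      | $r0=0 $r1=6 $r2=8 $r3=6 $r4=15 $r5=8  [TAKEN]
PC=2  xori  $r1, $r0, 5      | $r0=0 $r1=5 $r2=8 $r3=6 $r4=15 $r5=8
PC=3  slti  $r4, $r4, 12     | $r0=0 $r1=5 $r2=8 $r3=6 $r4=0 $r5=8
PC=4  nor  $r2, $r3, $r3     | $r0=0 $r1=5 $r2=65529 $r3=6 $r4=0 $r5=8
PC=5  slti  $r2, $r3, 0      | $r0=0 $r1=5 $r2=0 $r3=6 $r4=0 $r5=8

$r0=0 $r1=5 $r2=0 $r3=6 $r4=0 $r5=8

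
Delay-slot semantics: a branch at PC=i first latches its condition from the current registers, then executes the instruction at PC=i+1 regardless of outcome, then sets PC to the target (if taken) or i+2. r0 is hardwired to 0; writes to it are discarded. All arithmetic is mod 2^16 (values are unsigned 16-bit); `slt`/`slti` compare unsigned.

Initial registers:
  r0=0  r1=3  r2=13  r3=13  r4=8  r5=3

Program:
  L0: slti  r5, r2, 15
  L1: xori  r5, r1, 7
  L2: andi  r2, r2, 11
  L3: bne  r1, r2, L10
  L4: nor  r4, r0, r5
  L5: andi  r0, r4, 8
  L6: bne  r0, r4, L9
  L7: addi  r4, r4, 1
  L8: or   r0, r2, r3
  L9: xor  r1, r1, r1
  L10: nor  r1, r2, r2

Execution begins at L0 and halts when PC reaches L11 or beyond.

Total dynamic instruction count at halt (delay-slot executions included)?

  step pc=0: slti  r5, r2, 15  regs=(0,3,13,13,8,1)
  step pc=1: xori  r5, r1, 7  regs=(0,3,13,13,8,4)
  step pc=2: andi  r2, r2, 11  regs=(0,3,9,13,8,4)
  step pc=3: bne  r1, r2, L10  cond=T  regs=(0,3,9,13,8,4)
  step pc=4: nor  r4, r0, r5  regs=(0,3,9,13,65531,4)
  step pc=10: nor  r1, r2, r2  regs=(0,65526,9,13,65531,4)

6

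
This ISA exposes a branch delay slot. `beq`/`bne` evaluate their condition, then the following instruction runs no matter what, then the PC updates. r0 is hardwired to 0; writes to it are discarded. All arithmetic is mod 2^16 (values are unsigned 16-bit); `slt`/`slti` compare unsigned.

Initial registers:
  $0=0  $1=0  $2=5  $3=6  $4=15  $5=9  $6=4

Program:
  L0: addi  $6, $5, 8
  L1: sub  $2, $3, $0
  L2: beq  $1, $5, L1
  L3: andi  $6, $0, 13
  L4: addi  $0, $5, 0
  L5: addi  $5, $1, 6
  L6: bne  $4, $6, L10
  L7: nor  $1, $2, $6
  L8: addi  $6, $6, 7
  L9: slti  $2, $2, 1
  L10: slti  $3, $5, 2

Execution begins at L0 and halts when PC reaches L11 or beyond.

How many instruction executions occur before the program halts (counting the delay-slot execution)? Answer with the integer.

9

[0] addi  $6, $5, 8  →  {$0:0, $1:0, $2:5, $3:6, $4:15, $5:9, $6:17}
[1] sub  $2, $3, $0  →  {$0:0, $1:0, $2:6, $3:6, $4:15, $5:9, $6:17}
[2] beq  $1, $5, L1  →  {$0:0, $1:0, $2:6, $3:6, $4:15, $5:9, $6:17}  ⟨branch fallthrough⟩
[3] andi  $6, $0, 13  →  {$0:0, $1:0, $2:6, $3:6, $4:15, $5:9, $6:0}
[4] addi  $0, $5, 0  →  {$0:0, $1:0, $2:6, $3:6, $4:15, $5:9, $6:0}
[5] addi  $5, $1, 6  →  {$0:0, $1:0, $2:6, $3:6, $4:15, $5:6, $6:0}
[6] bne  $4, $6, L10  →  {$0:0, $1:0, $2:6, $3:6, $4:15, $5:6, $6:0}  ⟨branch taken⟩
[7] nor  $1, $2, $6  →  {$0:0, $1:65529, $2:6, $3:6, $4:15, $5:6, $6:0}
[10] slti  $3, $5, 2  →  {$0:0, $1:65529, $2:6, $3:0, $4:15, $5:6, $6:0}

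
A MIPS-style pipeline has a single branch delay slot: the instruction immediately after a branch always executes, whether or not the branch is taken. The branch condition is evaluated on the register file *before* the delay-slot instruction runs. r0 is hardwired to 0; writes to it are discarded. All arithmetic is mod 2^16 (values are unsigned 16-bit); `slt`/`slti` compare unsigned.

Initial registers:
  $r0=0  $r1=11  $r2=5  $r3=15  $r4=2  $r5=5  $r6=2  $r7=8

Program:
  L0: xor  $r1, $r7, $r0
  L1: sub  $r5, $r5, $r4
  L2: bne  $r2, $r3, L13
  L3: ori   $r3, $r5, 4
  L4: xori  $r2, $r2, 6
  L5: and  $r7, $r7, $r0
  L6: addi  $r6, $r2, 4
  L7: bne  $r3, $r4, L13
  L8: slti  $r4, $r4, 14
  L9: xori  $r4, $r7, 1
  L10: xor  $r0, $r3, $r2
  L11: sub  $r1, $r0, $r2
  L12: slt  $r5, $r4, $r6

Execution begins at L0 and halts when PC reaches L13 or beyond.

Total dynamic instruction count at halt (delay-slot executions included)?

4

PC=0  xor  $r1, $r7, $r0     | $r0=0 $r1=8 $r2=5 $r3=15 $r4=2 $r5=5 $r6=2 $r7=8
PC=1  sub  $r5, $r5, $r4     | $r0=0 $r1=8 $r2=5 $r3=15 $r4=2 $r5=3 $r6=2 $r7=8
PC=2  bne  $r2, $r3, L13     | $r0=0 $r1=8 $r2=5 $r3=15 $r4=2 $r5=3 $r6=2 $r7=8  [TAKEN]
PC=3  ori   $r3, $r5, 4      | $r0=0 $r1=8 $r2=5 $r3=7 $r4=2 $r5=3 $r6=2 $r7=8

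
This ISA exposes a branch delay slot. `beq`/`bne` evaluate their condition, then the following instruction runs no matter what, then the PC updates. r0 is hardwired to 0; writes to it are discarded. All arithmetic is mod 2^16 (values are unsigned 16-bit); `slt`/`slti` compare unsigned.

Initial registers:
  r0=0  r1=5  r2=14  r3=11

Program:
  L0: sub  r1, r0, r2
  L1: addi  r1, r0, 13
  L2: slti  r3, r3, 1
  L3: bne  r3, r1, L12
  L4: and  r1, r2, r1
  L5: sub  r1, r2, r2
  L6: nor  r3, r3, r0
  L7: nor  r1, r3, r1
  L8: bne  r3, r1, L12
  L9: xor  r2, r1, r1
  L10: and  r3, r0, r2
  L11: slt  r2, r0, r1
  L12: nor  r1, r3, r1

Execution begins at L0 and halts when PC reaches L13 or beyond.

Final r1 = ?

65523

PC=0  sub  r1, r0, r2        | r0=0 r1=65522 r2=14 r3=11
PC=1  addi  r1, r0, 13       | r0=0 r1=13 r2=14 r3=11
PC=2  slti  r3, r3, 1        | r0=0 r1=13 r2=14 r3=0
PC=3  bne  r3, r1, L12       | r0=0 r1=13 r2=14 r3=0  [TAKEN]
PC=4  and  r1, r2, r1        | r0=0 r1=12 r2=14 r3=0
PC=12 nor  r1, r3, r1        | r0=0 r1=65523 r2=14 r3=0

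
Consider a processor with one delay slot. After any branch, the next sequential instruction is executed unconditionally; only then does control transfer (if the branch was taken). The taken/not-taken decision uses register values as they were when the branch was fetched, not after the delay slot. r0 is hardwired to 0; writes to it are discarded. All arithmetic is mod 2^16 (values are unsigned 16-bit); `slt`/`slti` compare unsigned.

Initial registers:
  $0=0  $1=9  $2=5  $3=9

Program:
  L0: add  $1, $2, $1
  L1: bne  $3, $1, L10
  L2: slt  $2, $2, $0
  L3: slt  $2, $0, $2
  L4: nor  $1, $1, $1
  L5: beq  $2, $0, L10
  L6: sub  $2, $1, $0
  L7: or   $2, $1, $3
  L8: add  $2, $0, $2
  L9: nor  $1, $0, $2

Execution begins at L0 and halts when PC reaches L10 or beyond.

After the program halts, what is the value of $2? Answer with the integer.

[0] add  $1, $2, $1  →  {$0:0, $1:14, $2:5, $3:9}
[1] bne  $3, $1, L10  →  {$0:0, $1:14, $2:5, $3:9}  ⟨branch taken⟩
[2] slt  $2, $2, $0  →  {$0:0, $1:14, $2:0, $3:9}

0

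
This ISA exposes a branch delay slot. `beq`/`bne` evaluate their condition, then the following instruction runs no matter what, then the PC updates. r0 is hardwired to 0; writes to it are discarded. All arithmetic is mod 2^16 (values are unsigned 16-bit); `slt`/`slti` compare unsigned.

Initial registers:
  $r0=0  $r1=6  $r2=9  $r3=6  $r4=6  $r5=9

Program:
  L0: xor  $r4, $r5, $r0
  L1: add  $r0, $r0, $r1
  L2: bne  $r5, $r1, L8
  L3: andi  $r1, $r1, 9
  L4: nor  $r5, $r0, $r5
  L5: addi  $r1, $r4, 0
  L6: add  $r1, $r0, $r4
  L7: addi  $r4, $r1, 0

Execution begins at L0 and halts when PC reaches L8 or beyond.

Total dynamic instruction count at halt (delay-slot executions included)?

4

#0 xor  $r4, $r5, $r0 ; 0/6/9/6/9/9
#1 add  $r0, $r0, $r1 ; 0/6/9/6/9/9
#2 bne  $r5, $r1, L8 ; 0/6/9/6/9/9 ; →target
#3 andi  $r1, $r1, 9 ; 0/0/9/6/9/9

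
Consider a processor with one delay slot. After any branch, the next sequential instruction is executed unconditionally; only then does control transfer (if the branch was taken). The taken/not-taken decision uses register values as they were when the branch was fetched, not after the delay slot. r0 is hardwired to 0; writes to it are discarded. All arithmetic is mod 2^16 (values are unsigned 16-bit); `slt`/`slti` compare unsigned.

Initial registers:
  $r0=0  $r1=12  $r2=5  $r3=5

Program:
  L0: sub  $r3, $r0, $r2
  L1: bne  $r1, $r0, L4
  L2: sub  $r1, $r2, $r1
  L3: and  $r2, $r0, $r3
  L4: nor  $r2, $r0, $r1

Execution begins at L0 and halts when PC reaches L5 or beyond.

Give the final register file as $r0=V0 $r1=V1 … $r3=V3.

#0 sub  $r3, $r0, $r2 ; 0/12/5/65531
#1 bne  $r1, $r0, L4 ; 0/12/5/65531 ; →target
#2 sub  $r1, $r2, $r1 ; 0/65529/5/65531
#4 nor  $r2, $r0, $r1 ; 0/65529/6/65531

$r0=0 $r1=65529 $r2=6 $r3=65531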